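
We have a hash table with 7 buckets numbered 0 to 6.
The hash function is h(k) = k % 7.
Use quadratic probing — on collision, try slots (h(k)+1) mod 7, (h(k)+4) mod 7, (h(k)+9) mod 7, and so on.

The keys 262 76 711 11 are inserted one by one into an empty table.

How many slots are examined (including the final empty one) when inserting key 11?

2

262 hashes to 3; slot 3 is free -> place at 3.
76 hashes to 6; slot 6 is free -> place at 6.
711 hashes to 4; slot 4 is free -> place at 4.
11 hashes to 4; 4 taken -> place at 5.
Table: [., ., ., 262, 711, 11, 76]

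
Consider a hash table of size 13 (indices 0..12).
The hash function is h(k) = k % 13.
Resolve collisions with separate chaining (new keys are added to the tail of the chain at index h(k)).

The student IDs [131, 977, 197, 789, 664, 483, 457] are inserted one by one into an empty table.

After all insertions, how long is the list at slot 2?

4

131 → bucket 1
977 → bucket 2
197 → bucket 2 (collision)
789 → bucket 9
664 → bucket 1 (collision)
483 → bucket 2 (collision)
457 → bucket 2 (collision)
Final buckets:
0: -
1: 131 -> 664
2: 977 -> 197 -> 483 -> 457
3: -
4: -
5: -
6: -
7: -
8: -
9: 789
10: -
11: -
12: -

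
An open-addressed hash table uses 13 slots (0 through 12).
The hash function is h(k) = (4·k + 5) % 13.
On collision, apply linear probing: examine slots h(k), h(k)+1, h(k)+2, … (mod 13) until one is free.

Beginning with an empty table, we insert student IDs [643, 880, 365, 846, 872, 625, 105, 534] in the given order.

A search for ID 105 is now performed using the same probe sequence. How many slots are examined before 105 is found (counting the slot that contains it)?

5

Insert 643: h=3, slot 3 empty → index 3.
Insert 880: h=2, slot 2 empty → index 2.
Insert 365: h=9, slot 9 empty → index 9.
Insert 846: h=9, slot 9 occupied → index 10.
Insert 872: h=9, slots 9,10 occupied → index 11.
Insert 625: h=9, slots 9,10,11 occupied → index 12.
Insert 105: h=9, slots 9,10,11,12 occupied → index 0.
Insert 534: h=9, slots 9,10,11,12,0 occupied → index 1.
Table: [105, 534, 880, 643, —, —, —, —, —, 365, 846, 872, 625]
Lookup 105: h=9, probe 9,10,11,12,0 → found at 0.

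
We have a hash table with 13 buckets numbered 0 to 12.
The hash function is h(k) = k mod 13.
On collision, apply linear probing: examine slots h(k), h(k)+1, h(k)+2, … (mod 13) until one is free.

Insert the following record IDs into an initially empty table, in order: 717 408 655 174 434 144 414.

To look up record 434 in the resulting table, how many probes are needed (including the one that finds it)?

4

717 hashes to 2; slot 2 is free => place at 2.
408 hashes to 5; slot 5 is free => place at 5.
655 hashes to 5; 5 taken => place at 6.
174 hashes to 5; 5,6 taken => place at 7.
434 hashes to 5; 5,6,7 taken => place at 8.
144 hashes to 1; slot 1 is free => place at 1.
414 hashes to 11; slot 11 is free => place at 11.
Table: [., 144, 717, ., ., 408, 655, 174, 434, ., ., 414, .]
Lookup 434: h=5, probe 5,6,7,8 → found at 8.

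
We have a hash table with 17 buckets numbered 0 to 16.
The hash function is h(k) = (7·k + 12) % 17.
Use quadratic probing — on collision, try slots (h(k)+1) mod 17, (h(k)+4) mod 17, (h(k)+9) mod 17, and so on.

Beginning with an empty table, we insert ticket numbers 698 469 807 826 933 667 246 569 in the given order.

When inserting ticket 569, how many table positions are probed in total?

698: h=2 => slot 2
469: h=14 => slot 14
807: h=0 => slot 0
826: h=14, probe 14,15 => slot 15
933: h=15, probe 15,16 => slot 16
667: h=6 => slot 6
246: h=0, probe 0,1 => slot 1
569: h=0, probe 0,1,4 => slot 4
Table: [807, 246, 698, ∅, 569, ∅, 667, ∅, ∅, ∅, ∅, ∅, ∅, ∅, 469, 826, 933]

3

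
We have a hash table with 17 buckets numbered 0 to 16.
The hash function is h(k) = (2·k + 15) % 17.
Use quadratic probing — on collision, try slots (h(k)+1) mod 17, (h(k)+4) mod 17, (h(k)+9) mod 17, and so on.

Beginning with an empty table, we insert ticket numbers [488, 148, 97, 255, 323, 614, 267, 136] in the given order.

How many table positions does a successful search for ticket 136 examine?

488 hashes to 5; slot 5 is free => place at 5.
148 hashes to 5; 5 taken => place at 6.
97 hashes to 5; 5,6 taken => place at 9.
255 hashes to 15; slot 15 is free => place at 15.
323 hashes to 15; 15 taken => place at 16.
614 hashes to 2; slot 2 is free => place at 2.
267 hashes to 5; 5,6,9 taken => place at 14.
136 hashes to 15; 15,16,2 taken => place at 7.
Table: [-, -, 614, -, -, 488, 148, 136, -, 97, -, -, -, -, 267, 255, 323]
Lookup 136: h=15, probe 15,16,2,7 → found at 7.

4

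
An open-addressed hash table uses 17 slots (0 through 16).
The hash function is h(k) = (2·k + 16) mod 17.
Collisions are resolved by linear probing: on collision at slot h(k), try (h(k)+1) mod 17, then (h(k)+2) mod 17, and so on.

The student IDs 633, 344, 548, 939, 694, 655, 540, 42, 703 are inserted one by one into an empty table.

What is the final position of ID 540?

633: h=7 -> slot 7
344: h=7, probe 7,8 -> slot 8
548: h=7, probe 7,8,9 -> slot 9
939: h=7, probe 7,8,9,10 -> slot 10
694: h=10, probe 10,11 -> slot 11
655: h=0 -> slot 0
540: h=8, probe 8,9,10,11,12 -> slot 12
42: h=15 -> slot 15
703: h=11, probe 11,12,13 -> slot 13
Table: [655, _, _, _, _, _, _, 633, 344, 548, 939, 694, 540, 703, _, 42, _]

12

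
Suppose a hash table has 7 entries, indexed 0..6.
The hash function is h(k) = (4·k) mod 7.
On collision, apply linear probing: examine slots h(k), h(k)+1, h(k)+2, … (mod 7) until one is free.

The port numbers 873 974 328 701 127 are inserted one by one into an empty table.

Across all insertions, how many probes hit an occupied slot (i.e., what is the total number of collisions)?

4

873 hashes to 6; slot 6 is free → place at 6.
974 hashes to 4; slot 4 is free → place at 4.
328 hashes to 3; slot 3 is free → place at 3.
701 hashes to 4; 4 taken → place at 5.
127 hashes to 4; 4,5,6 taken → place at 0.
Table: [127, ∅, ∅, 328, 974, 701, 873]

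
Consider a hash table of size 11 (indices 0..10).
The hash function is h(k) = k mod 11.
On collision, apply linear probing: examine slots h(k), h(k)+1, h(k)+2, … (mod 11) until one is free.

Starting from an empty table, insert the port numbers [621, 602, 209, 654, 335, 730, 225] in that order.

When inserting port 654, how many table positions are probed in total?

Insert 621: h=5, slot 5 empty → index 5.
Insert 602: h=8, slot 8 empty → index 8.
Insert 209: h=0, slot 0 empty → index 0.
Insert 654: h=5, slot 5 occupied → index 6.
Insert 335: h=5, slots 5,6 occupied → index 7.
Insert 730: h=4, slot 4 empty → index 4.
Insert 225: h=5, slots 5,6,7,8 occupied → index 9.
Table: [209, ., ., ., 730, 621, 654, 335, 602, 225, .]

2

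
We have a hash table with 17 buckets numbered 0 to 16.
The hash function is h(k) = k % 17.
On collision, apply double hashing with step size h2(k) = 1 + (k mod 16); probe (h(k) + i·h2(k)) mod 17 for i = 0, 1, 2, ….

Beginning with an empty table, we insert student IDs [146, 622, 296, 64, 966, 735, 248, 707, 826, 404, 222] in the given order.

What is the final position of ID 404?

146: h=10 -> slot 10
622: h=10, h2=15, probe 10,8 -> slot 8
296: h=7 -> slot 7
64: h=13 -> slot 13
966: h=14 -> slot 14
735: h=4 -> slot 4
248: h=10, h2=9, probe 10,2 -> slot 2
707: h=10, h2=4, probe 10,14,1 -> slot 1
826: h=10, h2=11, probe 10,4,15 -> slot 15
404: h=13, h2=5, probe 13,1,6 -> slot 6
222: h=1, h2=15, probe 1,16 -> slot 16
Table: [—, 707, 248, —, 735, —, 404, 296, 622, —, 146, —, —, 64, 966, 826, 222]

6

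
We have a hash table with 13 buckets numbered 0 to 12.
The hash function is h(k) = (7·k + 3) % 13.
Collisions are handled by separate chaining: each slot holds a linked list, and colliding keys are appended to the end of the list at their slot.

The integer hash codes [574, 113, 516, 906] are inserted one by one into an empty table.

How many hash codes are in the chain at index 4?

1

574 → bucket 4
113 → bucket 1
516 → bucket 1 (collision)
906 → bucket 1 (collision)
Final buckets:
0: -
1: 113 -> 516 -> 906
2: -
3: -
4: 574
5: -
6: -
7: -
8: -
9: -
10: -
11: -
12: -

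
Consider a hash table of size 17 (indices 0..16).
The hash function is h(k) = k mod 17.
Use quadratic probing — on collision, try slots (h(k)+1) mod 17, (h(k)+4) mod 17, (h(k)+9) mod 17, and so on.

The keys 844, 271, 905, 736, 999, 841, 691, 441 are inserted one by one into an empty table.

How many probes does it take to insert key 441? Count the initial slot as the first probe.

Insert 844: h=11, slot 11 empty => index 11.
Insert 271: h=16, slot 16 empty => index 16.
Insert 905: h=4, slot 4 empty => index 4.
Insert 736: h=5, slot 5 empty => index 5.
Insert 999: h=13, slot 13 empty => index 13.
Insert 841: h=8, slot 8 empty => index 8.
Insert 691: h=11, slot 11 occupied => index 12.
Insert 441: h=16, slot 16 occupied => index 0.
Table: [441, —, —, —, 905, 736, —, —, 841, —, —, 844, 691, 999, —, —, 271]

2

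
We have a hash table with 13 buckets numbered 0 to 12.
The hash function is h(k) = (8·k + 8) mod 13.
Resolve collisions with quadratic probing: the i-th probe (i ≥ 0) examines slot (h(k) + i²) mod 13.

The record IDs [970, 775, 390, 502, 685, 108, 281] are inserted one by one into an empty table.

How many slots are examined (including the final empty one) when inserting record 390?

2

970: h=7 => slot 7
775: h=7, probe 7,8 => slot 8
390: h=8, probe 8,9 => slot 9
502: h=7, probe 7,8,11 => slot 11
685: h=2 => slot 2
108: h=1 => slot 1
281: h=7, probe 7,8,11,3 => slot 3
Table: [_, 108, 685, 281, _, _, _, 970, 775, 390, _, 502, _]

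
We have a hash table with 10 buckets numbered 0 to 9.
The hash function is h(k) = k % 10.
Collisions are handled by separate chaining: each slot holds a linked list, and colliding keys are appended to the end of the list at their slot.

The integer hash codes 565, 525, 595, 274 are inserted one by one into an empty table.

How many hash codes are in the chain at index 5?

3

565 → bucket 5
525 → bucket 5 (collision)
595 → bucket 5 (collision)
274 → bucket 4
Final buckets:
0: .
1: .
2: .
3: .
4: 274
5: 565 -> 525 -> 595
6: .
7: .
8: .
9: .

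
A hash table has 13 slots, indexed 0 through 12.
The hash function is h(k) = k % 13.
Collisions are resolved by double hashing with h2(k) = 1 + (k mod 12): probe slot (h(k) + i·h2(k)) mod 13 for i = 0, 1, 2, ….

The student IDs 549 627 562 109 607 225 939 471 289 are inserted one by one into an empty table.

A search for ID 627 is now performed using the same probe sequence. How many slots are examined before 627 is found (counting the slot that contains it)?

Insert 549: h=3, slot 3 empty -> index 3.
Insert 627: h=3, h2=4, slot 3 occupied -> index 7.
Insert 562: h=3, h2=11, slot 3 occupied -> index 1.
Insert 109: h=5, slot 5 empty -> index 5.
Insert 607: h=9, slot 9 empty -> index 9.
Insert 225: h=4, slot 4 empty -> index 4.
Insert 939: h=3, h2=4, slots 3,7 occupied -> index 11.
Insert 471: h=3, h2=4, slots 3,7,11 occupied -> index 2.
Insert 289: h=3, h2=2, slots 3,5,7,9,11 occupied -> index 0.
Table: [289, 562, 471, 549, 225, 109, -, 627, -, 607, -, 939, -]
Lookup 627: h=3, h2=4, probe 3,7 → found at 7.

2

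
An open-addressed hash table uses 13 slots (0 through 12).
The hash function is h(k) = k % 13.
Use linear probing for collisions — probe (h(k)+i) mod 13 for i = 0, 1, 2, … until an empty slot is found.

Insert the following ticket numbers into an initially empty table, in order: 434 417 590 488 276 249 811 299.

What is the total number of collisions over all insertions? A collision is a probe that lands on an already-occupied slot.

4

434: h=5 → slot 5
417: h=1 → slot 1
590: h=5, probe 5,6 → slot 6
488: h=7 → slot 7
276: h=3 → slot 3
249: h=2 → slot 2
811: h=5, probe 5,6,7,8 → slot 8
299: h=0 → slot 0
Table: [299, 417, 249, 276, —, 434, 590, 488, 811, —, —, —, —]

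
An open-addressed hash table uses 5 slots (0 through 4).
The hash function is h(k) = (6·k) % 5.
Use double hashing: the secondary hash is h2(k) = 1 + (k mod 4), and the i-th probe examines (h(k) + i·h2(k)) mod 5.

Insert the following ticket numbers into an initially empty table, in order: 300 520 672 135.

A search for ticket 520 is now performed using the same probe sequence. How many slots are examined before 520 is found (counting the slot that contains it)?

Insert 300: h=0, slot 0 empty → index 0.
Insert 520: h=0, h2=1, slot 0 occupied → index 1.
Insert 672: h=2, slot 2 empty → index 2.
Insert 135: h=0, h2=4, slot 0 occupied → index 4.
Table: [300, 520, 672, ∅, 135]
Lookup 520: h=0, h2=1, probe 0,1 → found at 1.

2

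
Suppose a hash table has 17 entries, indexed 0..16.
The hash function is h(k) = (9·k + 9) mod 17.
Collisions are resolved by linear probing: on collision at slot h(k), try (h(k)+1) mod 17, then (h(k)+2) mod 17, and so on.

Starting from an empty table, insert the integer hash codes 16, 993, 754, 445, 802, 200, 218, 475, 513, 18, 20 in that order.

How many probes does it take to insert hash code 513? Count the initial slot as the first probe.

4

16 hashes to 0; slot 0 is free → place at 0.
993 hashes to 4; slot 4 is free → place at 4.
754 hashes to 12; slot 12 is free → place at 12.
445 hashes to 2; slot 2 is free → place at 2.
802 hashes to 2; 2 taken → place at 3.
200 hashes to 7; slot 7 is free → place at 7.
218 hashes to 16; slot 16 is free → place at 16.
475 hashes to 0; 0 taken → place at 1.
513 hashes to 2; 2,3,4 taken → place at 5.
18 hashes to 1; 1,2,3,4,5 taken → place at 6.
20 hashes to 2; 2,3,4,5,6,7 taken → place at 8.
Table: [16, 475, 445, 802, 993, 513, 18, 200, 20, —, —, —, 754, —, —, —, 218]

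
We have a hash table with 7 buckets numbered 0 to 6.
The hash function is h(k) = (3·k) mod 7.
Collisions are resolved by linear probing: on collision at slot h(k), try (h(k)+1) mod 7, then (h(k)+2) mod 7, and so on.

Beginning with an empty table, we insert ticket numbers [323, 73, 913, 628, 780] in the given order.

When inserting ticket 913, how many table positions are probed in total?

Insert 323: h=3, slot 3 empty -> index 3.
Insert 73: h=2, slot 2 empty -> index 2.
Insert 913: h=2, slots 2,3 occupied -> index 4.
Insert 628: h=1, slot 1 empty -> index 1.
Insert 780: h=2, slots 2,3,4 occupied -> index 5.
Table: [—, 628, 73, 323, 913, 780, —]

3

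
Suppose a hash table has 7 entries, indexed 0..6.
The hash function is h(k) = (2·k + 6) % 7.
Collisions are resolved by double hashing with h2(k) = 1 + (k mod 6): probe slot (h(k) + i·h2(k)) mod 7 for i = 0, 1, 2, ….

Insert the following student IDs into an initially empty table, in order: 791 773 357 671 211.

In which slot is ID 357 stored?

3

791: h=6 -> slot 6
773: h=5 -> slot 5
357: h=6, h2=4, probe 6,3 -> slot 3
671: h=4 -> slot 4
211: h=1 -> slot 1
Table: [-, 211, -, 357, 671, 773, 791]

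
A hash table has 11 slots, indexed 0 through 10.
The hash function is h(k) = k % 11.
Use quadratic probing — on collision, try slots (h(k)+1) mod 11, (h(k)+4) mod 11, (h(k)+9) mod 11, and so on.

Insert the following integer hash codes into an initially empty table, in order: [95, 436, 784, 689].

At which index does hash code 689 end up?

95 hashes to 7; slot 7 is free -> place at 7.
436 hashes to 7; 7 taken -> place at 8.
784 hashes to 3; slot 3 is free -> place at 3.
689 hashes to 7; 7,8 taken -> place at 0.
Table: [689, -, -, 784, -, -, -, 95, 436, -, -]

0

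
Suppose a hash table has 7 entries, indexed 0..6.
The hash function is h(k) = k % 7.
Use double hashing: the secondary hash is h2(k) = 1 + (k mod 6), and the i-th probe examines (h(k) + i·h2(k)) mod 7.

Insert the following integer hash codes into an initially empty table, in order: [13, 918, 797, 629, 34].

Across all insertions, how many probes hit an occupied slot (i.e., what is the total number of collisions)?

Insert 13: h=6, slot 6 empty → index 6.
Insert 918: h=1, slot 1 empty → index 1.
Insert 797: h=6, h2=6, slot 6 occupied → index 5.
Insert 629: h=6, h2=6, slots 6,5 occupied → index 4.
Insert 34: h=6, h2=5, slots 6,4 occupied → index 2.
Table: [-, 918, 34, -, 629, 797, 13]

5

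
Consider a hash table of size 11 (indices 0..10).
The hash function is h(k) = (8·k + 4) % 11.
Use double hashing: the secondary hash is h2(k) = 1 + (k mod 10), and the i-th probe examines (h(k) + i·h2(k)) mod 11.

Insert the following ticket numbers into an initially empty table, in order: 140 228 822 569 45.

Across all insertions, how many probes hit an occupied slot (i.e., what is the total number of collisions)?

4

140 hashes to 2; slot 2 is free → place at 2.
228 hashes to 2, h2=9; 2 taken → place at 0.
822 hashes to 2, h2=3; 2 taken → place at 5.
569 hashes to 2, h2=10; 2 taken → place at 1.
45 hashes to 1, h2=6; 1 taken → place at 7.
Table: [228, 569, 140, _, _, 822, _, 45, _, _, _]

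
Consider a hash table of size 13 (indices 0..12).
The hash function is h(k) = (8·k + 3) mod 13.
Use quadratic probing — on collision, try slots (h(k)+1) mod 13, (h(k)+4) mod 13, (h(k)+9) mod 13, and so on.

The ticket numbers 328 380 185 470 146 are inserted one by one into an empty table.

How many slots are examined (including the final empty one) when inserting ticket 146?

328: h=1 → slot 1
380: h=1, probe 1,2 → slot 2
185: h=1, probe 1,2,5 → slot 5
470: h=6 → slot 6
146: h=1, probe 1,2,5,10 → slot 10
Table: [—, 328, 380, —, —, 185, 470, —, —, —, 146, —, —]

4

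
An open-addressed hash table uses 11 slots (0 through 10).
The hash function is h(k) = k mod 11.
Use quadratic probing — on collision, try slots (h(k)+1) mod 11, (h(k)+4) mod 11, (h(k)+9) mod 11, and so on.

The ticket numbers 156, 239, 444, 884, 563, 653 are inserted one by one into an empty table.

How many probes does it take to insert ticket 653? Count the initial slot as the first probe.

Insert 156: h=2, slot 2 empty → index 2.
Insert 239: h=8, slot 8 empty → index 8.
Insert 444: h=4, slot 4 empty → index 4.
Insert 884: h=4, slot 4 occupied → index 5.
Insert 563: h=2, slot 2 occupied → index 3.
Insert 653: h=4, slots 4,5,8,2 occupied → index 9.
Table: [—, —, 156, 563, 444, 884, —, —, 239, 653, —]

5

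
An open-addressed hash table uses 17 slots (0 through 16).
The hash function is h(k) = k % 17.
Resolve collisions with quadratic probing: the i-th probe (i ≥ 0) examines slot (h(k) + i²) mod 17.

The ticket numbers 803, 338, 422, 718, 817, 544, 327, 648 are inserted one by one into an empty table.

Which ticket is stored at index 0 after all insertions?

Insert 803: h=4, slot 4 empty → index 4.
Insert 338: h=15, slot 15 empty → index 15.
Insert 422: h=14, slot 14 empty → index 14.
Insert 718: h=4, slot 4 occupied → index 5.
Insert 817: h=1, slot 1 empty → index 1.
Insert 544: h=0, slot 0 empty → index 0.
Insert 327: h=4, slots 4,5 occupied → index 8.
Insert 648: h=2, slot 2 empty → index 2.
Table: [544, 817, 648, _, 803, 718, _, _, 327, _, _, _, _, _, 422, 338, _]

544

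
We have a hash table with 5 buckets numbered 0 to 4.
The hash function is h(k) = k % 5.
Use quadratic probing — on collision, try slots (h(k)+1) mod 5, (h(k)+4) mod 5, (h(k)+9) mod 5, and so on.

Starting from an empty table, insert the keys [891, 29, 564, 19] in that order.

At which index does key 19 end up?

3

891: h=1 → slot 1
29: h=4 → slot 4
564: h=4, probe 4,0 → slot 0
19: h=4, probe 4,0,3 → slot 3
Table: [564, 891, ∅, 19, 29]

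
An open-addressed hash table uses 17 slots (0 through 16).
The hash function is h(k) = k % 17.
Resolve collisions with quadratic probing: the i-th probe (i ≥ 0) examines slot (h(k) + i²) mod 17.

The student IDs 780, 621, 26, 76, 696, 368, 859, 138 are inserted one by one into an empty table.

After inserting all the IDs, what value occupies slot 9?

780: h=15 -> slot 15
621: h=9 -> slot 9
26: h=9, probe 9,10 -> slot 10
76: h=8 -> slot 8
696: h=16 -> slot 16
368: h=11 -> slot 11
859: h=9, probe 9,10,13 -> slot 13
138: h=2 -> slot 2
Table: [—, —, 138, —, —, —, —, —, 76, 621, 26, 368, —, 859, —, 780, 696]

621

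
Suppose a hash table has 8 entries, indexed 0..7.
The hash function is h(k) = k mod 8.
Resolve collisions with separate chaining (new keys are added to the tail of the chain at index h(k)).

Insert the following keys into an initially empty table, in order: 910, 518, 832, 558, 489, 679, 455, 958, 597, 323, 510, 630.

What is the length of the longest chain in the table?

6

910 → bucket 6
518 → bucket 6 (collision)
832 → bucket 0
558 → bucket 6 (collision)
489 → bucket 1
679 → bucket 7
455 → bucket 7 (collision)
958 → bucket 6 (collision)
597 → bucket 5
323 → bucket 3
510 → bucket 6 (collision)
630 → bucket 6 (collision)
Final buckets:
0: 832
1: 489
2: _
3: 323
4: _
5: 597
6: 910 -> 518 -> 558 -> 958 -> 510 -> 630
7: 679 -> 455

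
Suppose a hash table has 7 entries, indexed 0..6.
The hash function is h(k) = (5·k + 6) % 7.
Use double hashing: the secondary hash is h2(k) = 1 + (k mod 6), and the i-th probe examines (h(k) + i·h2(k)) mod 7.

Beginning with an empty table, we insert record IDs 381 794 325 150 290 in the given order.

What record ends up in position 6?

290

381 hashes to 0; slot 0 is free => place at 0.
794 hashes to 0, h2=3; 0 taken => place at 3.
325 hashes to 0, h2=2; 0 taken => place at 2.
150 hashes to 0, h2=1; 0 taken => place at 1.
290 hashes to 0, h2=3; 0,3 taken => place at 6.
Table: [381, 150, 325, 794, -, -, 290]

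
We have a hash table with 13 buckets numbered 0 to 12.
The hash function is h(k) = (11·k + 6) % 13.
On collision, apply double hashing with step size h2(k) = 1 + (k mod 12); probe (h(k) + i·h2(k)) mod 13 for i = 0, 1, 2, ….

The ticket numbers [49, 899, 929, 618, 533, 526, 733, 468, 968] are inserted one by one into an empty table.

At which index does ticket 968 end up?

49 hashes to 12; slot 12 is free → place at 12.
899 hashes to 2; slot 2 is free → place at 2.
929 hashes to 7; slot 7 is free → place at 7.
618 hashes to 5; slot 5 is free → place at 5.
533 hashes to 6; slot 6 is free → place at 6.
526 hashes to 7, h2=11; 7,5 taken → place at 3.
733 hashes to 9; slot 9 is free → place at 9.
468 hashes to 6, h2=1; 6,7 taken → place at 8.
968 hashes to 7, h2=9; 7,3,12,8 taken → place at 4.
Table: [-, -, 899, 526, 968, 618, 533, 929, 468, 733, -, -, 49]

4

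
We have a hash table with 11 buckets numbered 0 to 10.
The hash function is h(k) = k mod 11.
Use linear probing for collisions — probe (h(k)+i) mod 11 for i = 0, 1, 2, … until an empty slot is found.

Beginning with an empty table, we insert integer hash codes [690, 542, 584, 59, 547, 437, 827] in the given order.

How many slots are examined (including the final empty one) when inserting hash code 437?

Insert 690: h=8, slot 8 empty => index 8.
Insert 542: h=3, slot 3 empty => index 3.
Insert 584: h=1, slot 1 empty => index 1.
Insert 59: h=4, slot 4 empty => index 4.
Insert 547: h=8, slot 8 occupied => index 9.
Insert 437: h=8, slots 8,9 occupied => index 10.
Insert 827: h=2, slot 2 empty => index 2.
Table: [., 584, 827, 542, 59, ., ., ., 690, 547, 437]

3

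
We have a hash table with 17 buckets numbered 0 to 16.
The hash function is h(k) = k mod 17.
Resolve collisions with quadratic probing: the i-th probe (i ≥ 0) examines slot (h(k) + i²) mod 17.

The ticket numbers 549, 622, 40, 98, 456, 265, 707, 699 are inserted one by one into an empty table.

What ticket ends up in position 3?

Insert 549: h=5, slot 5 empty → index 5.
Insert 622: h=10, slot 10 empty → index 10.
Insert 40: h=6, slot 6 empty → index 6.
Insert 98: h=13, slot 13 empty → index 13.
Insert 456: h=14, slot 14 empty → index 14.
Insert 265: h=10, slot 10 occupied → index 11.
Insert 707: h=10, slots 10,11,14 occupied → index 2.
Insert 699: h=2, slot 2 occupied → index 3.
Table: [-, -, 707, 699, -, 549, 40, -, -, -, 622, 265, -, 98, 456, -, -]

699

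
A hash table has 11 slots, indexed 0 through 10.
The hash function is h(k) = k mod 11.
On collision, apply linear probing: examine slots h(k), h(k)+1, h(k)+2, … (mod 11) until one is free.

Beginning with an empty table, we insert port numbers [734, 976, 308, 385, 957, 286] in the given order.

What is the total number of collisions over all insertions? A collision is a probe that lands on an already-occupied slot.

7

Insert 734: h=8, slot 8 empty => index 8.
Insert 976: h=8, slot 8 occupied => index 9.
Insert 308: h=0, slot 0 empty => index 0.
Insert 385: h=0, slot 0 occupied => index 1.
Insert 957: h=0, slots 0,1 occupied => index 2.
Insert 286: h=0, slots 0,1,2 occupied => index 3.
Table: [308, 385, 957, 286, —, —, —, —, 734, 976, —]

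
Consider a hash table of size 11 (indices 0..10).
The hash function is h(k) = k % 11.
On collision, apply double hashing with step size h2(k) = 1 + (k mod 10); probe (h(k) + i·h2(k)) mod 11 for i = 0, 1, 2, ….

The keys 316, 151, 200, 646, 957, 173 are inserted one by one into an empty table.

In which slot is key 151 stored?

Insert 316: h=8, slot 8 empty → index 8.
Insert 151: h=8, h2=2, slot 8 occupied → index 10.
Insert 200: h=2, slot 2 empty → index 2.
Insert 646: h=8, h2=7, slot 8 occupied → index 4.
Insert 957: h=0, slot 0 empty → index 0.
Insert 173: h=8, h2=4, slot 8 occupied → index 1.
Table: [957, 173, 200, _, 646, _, _, _, 316, _, 151]

10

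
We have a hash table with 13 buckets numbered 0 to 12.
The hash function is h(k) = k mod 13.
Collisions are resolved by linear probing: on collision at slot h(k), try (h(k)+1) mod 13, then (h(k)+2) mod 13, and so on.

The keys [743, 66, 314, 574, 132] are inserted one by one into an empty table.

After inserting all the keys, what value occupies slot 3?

314

743 hashes to 2; slot 2 is free => place at 2.
66 hashes to 1; slot 1 is free => place at 1.
314 hashes to 2; 2 taken => place at 3.
574 hashes to 2; 2,3 taken => place at 4.
132 hashes to 2; 2,3,4 taken => place at 5.
Table: [., 66, 743, 314, 574, 132, ., ., ., ., ., ., .]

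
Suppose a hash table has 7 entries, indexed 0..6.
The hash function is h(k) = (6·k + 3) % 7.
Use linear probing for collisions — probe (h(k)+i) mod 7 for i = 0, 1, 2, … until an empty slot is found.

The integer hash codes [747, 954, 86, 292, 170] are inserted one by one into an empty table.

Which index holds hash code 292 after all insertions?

747 hashes to 5; slot 5 is free → place at 5.
954 hashes to 1; slot 1 is free → place at 1.
86 hashes to 1; 1 taken → place at 2.
292 hashes to 5; 5 taken → place at 6.
170 hashes to 1; 1,2 taken → place at 3.
Table: [—, 954, 86, 170, —, 747, 292]

6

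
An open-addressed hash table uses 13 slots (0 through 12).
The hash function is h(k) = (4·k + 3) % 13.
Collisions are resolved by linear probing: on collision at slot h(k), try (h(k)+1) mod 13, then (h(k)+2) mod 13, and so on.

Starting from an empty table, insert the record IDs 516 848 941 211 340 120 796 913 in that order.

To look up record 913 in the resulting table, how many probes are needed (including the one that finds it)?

516 hashes to 0; slot 0 is free → place at 0.
848 hashes to 2; slot 2 is free → place at 2.
941 hashes to 10; slot 10 is free → place at 10.
211 hashes to 2; 2 taken → place at 3.
340 hashes to 11; slot 11 is free → place at 11.
120 hashes to 2; 2,3 taken → place at 4.
796 hashes to 2; 2,3,4 taken → place at 5.
913 hashes to 2; 2,3,4,5 taken → place at 6.
Table: [516, -, 848, 211, 120, 796, 913, -, -, -, 941, 340, -]
Lookup 913: h=2, probe 2,3,4,5,6 → found at 6.

5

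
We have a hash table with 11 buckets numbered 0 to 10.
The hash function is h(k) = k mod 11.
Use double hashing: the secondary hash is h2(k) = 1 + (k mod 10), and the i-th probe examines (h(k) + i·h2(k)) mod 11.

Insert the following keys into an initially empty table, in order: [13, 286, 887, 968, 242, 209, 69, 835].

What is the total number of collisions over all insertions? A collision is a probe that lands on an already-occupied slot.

6

13 hashes to 2; slot 2 is free => place at 2.
286 hashes to 0; slot 0 is free => place at 0.
887 hashes to 7; slot 7 is free => place at 7.
968 hashes to 0, h2=9; 0 taken => place at 9.
242 hashes to 0, h2=3; 0 taken => place at 3.
209 hashes to 0, h2=10; 0 taken => place at 10.
69 hashes to 3, h2=10; 3,2 taken => place at 1.
835 hashes to 10, h2=6; 10 taken => place at 5.
Table: [286, 69, 13, 242, ., 835, ., 887, ., 968, 209]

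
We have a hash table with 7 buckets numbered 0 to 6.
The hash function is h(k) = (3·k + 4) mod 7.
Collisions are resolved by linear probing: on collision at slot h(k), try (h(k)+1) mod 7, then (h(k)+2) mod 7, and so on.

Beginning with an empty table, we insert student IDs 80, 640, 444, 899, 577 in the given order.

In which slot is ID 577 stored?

3

80: h=6 → slot 6
640: h=6, probe 6,0 → slot 0
444: h=6, probe 6,0,1 → slot 1
899: h=6, probe 6,0,1,2 → slot 2
577: h=6, probe 6,0,1,2,3 → slot 3
Table: [640, 444, 899, 577, ∅, ∅, 80]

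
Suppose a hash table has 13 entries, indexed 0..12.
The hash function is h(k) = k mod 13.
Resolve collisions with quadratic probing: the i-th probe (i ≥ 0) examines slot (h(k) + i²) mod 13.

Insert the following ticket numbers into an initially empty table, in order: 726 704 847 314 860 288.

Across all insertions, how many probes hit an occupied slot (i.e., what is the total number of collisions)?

12

726: h=11 → slot 11
704: h=2 → slot 2
847: h=2, probe 2,3 → slot 3
314: h=2, probe 2,3,6 → slot 6
860: h=2, probe 2,3,6,11,5 → slot 5
288: h=2, probe 2,3,6,11,5,1 → slot 1
Table: [—, 288, 704, 847, —, 860, 314, —, —, —, —, 726, —]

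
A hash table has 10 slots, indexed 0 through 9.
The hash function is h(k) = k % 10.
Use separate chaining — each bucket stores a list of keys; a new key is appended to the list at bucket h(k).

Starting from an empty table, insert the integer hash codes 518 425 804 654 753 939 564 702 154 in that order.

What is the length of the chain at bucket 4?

Insert 518: h=8, bucket 8 empty -> new chain.
Insert 425: h=5, bucket 5 empty -> new chain.
Insert 804: h=4, bucket 4 empty -> new chain.
Insert 654: h=4, bucket 4 nonempty -> append to chain.
Insert 753: h=3, bucket 3 empty -> new chain.
Insert 939: h=9, bucket 9 empty -> new chain.
Insert 564: h=4, bucket 4 nonempty -> append to chain.
Insert 702: h=2, bucket 2 empty -> new chain.
Insert 154: h=4, bucket 4 nonempty -> append to chain.
Final buckets:
0: _
1: _
2: 702
3: 753
4: 804 -> 654 -> 564 -> 154
5: 425
6: _
7: _
8: 518
9: 939

4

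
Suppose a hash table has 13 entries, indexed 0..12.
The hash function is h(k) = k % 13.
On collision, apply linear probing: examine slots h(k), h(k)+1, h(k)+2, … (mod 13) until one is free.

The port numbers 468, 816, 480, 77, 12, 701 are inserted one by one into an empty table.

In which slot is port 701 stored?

3

468: h=0 → slot 0
816: h=10 → slot 10
480: h=12 → slot 12
77: h=12, probe 12,0,1 → slot 1
12: h=12, probe 12,0,1,2 → slot 2
701: h=12, probe 12,0,1,2,3 → slot 3
Table: [468, 77, 12, 701, —, —, —, —, —, —, 816, —, 480]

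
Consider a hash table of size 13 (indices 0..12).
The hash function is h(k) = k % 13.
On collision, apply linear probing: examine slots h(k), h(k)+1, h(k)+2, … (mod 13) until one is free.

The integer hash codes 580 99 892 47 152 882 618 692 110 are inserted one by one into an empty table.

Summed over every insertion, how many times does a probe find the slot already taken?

Insert 580: h=8, slot 8 empty -> index 8.
Insert 99: h=8, slot 8 occupied -> index 9.
Insert 892: h=8, slots 8,9 occupied -> index 10.
Insert 47: h=8, slots 8,9,10 occupied -> index 11.
Insert 152: h=9, slots 9,10,11 occupied -> index 12.
Insert 882: h=11, slots 11,12 occupied -> index 0.
Insert 618: h=7, slot 7 empty -> index 7.
Insert 692: h=3, slot 3 empty -> index 3.
Insert 110: h=6, slot 6 empty -> index 6.
Table: [882, ., ., 692, ., ., 110, 618, 580, 99, 892, 47, 152]

11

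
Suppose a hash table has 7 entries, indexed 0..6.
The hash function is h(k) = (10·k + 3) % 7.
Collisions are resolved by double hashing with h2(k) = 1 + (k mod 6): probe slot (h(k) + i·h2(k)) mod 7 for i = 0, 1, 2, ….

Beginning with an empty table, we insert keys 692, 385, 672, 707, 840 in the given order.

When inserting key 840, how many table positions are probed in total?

3

Insert 692: h=0, slot 0 empty => index 0.
Insert 385: h=3, slot 3 empty => index 3.
Insert 672: h=3, h2=1, slot 3 occupied => index 4.
Insert 707: h=3, h2=6, slot 3 occupied => index 2.
Insert 840: h=3, h2=1, slots 3,4 occupied => index 5.
Table: [692, ., 707, 385, 672, 840, .]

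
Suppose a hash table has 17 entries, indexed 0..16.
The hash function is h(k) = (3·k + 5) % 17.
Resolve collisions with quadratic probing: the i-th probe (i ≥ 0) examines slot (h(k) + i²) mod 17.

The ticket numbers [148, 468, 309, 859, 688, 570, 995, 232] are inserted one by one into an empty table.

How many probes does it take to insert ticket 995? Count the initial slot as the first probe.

148 hashes to 7; slot 7 is free -> place at 7.
468 hashes to 15; slot 15 is free -> place at 15.
309 hashes to 14; slot 14 is free -> place at 14.
859 hashes to 15; 15 taken -> place at 16.
688 hashes to 12; slot 12 is free -> place at 12.
570 hashes to 15; 15,16 taken -> place at 2.
995 hashes to 15; 15,16,2,7,14 taken -> place at 6.
232 hashes to 4; slot 4 is free -> place at 4.
Table: [-, -, 570, -, 232, -, 995, 148, -, -, -, -, 688, -, 309, 468, 859]

6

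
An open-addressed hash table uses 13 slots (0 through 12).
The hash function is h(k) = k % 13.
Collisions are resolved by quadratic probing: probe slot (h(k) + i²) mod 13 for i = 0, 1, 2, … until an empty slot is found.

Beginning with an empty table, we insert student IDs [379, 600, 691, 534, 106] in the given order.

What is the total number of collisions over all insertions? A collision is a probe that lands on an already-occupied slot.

379 hashes to 2; slot 2 is free => place at 2.
600 hashes to 2; 2 taken => place at 3.
691 hashes to 2; 2,3 taken => place at 6.
534 hashes to 1; slot 1 is free => place at 1.
106 hashes to 2; 2,3,6 taken => place at 11.
Table: [., 534, 379, 600, ., ., 691, ., ., ., ., 106, .]

6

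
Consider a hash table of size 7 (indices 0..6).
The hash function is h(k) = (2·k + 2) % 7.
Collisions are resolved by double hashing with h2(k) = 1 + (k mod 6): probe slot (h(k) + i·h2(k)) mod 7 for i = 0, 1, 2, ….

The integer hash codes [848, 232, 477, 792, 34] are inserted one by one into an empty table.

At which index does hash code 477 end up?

848 hashes to 4; slot 4 is free -> place at 4.
232 hashes to 4, h2=5; 4 taken -> place at 2.
477 hashes to 4, h2=4; 4 taken -> place at 1.
792 hashes to 4, h2=1; 4 taken -> place at 5.
34 hashes to 0; slot 0 is free -> place at 0.
Table: [34, 477, 232, -, 848, 792, -]

1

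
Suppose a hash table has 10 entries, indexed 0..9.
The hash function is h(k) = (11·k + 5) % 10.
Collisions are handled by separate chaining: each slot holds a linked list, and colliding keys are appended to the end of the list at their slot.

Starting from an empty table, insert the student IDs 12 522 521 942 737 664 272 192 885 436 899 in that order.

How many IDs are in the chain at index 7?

Insert 12: h=7, bucket 7 empty → new chain.
Insert 522: h=7, bucket 7 nonempty → append to chain.
Insert 521: h=6, bucket 6 empty → new chain.
Insert 942: h=7, bucket 7 nonempty → append to chain.
Insert 737: h=2, bucket 2 empty → new chain.
Insert 664: h=9, bucket 9 empty → new chain.
Insert 272: h=7, bucket 7 nonempty → append to chain.
Insert 192: h=7, bucket 7 nonempty → append to chain.
Insert 885: h=0, bucket 0 empty → new chain.
Insert 436: h=1, bucket 1 empty → new chain.
Insert 899: h=4, bucket 4 empty → new chain.
Final buckets:
0: 885
1: 436
2: 737
3: -
4: 899
5: -
6: 521
7: 12 -> 522 -> 942 -> 272 -> 192
8: -
9: 664

5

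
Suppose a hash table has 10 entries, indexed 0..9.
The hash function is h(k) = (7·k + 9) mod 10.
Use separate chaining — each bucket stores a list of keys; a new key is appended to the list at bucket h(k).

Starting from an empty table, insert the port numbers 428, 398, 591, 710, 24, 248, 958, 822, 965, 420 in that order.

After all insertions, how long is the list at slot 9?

Insert 428: h=5, bucket 5 empty -> new chain.
Insert 398: h=5, bucket 5 nonempty -> append to chain.
Insert 591: h=6, bucket 6 empty -> new chain.
Insert 710: h=9, bucket 9 empty -> new chain.
Insert 24: h=7, bucket 7 empty -> new chain.
Insert 248: h=5, bucket 5 nonempty -> append to chain.
Insert 958: h=5, bucket 5 nonempty -> append to chain.
Insert 822: h=3, bucket 3 empty -> new chain.
Insert 965: h=4, bucket 4 empty -> new chain.
Insert 420: h=9, bucket 9 nonempty -> append to chain.
Final buckets:
0: ∅
1: ∅
2: ∅
3: 822
4: 965
5: 428 -> 398 -> 248 -> 958
6: 591
7: 24
8: ∅
9: 710 -> 420

2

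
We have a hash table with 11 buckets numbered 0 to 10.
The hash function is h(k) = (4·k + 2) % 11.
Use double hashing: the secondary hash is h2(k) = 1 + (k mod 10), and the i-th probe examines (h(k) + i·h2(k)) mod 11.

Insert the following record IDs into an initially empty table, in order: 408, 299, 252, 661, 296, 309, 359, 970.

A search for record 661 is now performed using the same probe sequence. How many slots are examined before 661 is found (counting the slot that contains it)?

2

408 hashes to 6; slot 6 is free -> place at 6.
299 hashes to 10; slot 10 is free -> place at 10.
252 hashes to 9; slot 9 is free -> place at 9.
661 hashes to 6, h2=2; 6 taken -> place at 8.
296 hashes to 9, h2=7; 9 taken -> place at 5.
309 hashes to 6, h2=10; 6,5 taken -> place at 4.
359 hashes to 8, h2=10; 8 taken -> place at 7.
970 hashes to 10, h2=1; 10 taken -> place at 0.
Table: [970, —, —, —, 309, 296, 408, 359, 661, 252, 299]
Lookup 661: h=6, h2=2, probe 6,8 → found at 8.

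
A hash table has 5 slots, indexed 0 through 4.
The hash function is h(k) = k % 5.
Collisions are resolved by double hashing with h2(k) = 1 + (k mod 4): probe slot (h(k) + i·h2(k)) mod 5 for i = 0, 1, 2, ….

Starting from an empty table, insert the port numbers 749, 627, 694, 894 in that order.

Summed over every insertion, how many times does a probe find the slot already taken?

Insert 749: h=4, slot 4 empty => index 4.
Insert 627: h=2, slot 2 empty => index 2.
Insert 694: h=4, h2=3, slots 4,2 occupied => index 0.
Insert 894: h=4, h2=3, slots 4,2,0 occupied => index 3.
Table: [694, ∅, 627, 894, 749]

5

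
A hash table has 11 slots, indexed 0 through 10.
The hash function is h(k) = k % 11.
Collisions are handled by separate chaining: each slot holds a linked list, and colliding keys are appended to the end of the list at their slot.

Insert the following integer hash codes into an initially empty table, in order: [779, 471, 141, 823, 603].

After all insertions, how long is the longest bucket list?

779 → bucket 9
471 → bucket 9 (collision)
141 → bucket 9 (collision)
823 → bucket 9 (collision)
603 → bucket 9 (collision)
Final buckets:
0: ∅
1: ∅
2: ∅
3: ∅
4: ∅
5: ∅
6: ∅
7: ∅
8: ∅
9: 779 -> 471 -> 141 -> 823 -> 603
10: ∅

5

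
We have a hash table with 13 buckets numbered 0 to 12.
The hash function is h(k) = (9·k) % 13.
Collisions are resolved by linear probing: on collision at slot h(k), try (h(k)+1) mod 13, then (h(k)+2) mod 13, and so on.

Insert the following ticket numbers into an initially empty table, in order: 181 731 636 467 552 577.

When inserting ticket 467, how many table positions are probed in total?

3

181: h=4 -> slot 4
731: h=1 -> slot 1
636: h=4, probe 4,5 -> slot 5
467: h=4, probe 4,5,6 -> slot 6
552: h=2 -> slot 2
577: h=6, probe 6,7 -> slot 7
Table: [∅, 731, 552, ∅, 181, 636, 467, 577, ∅, ∅, ∅, ∅, ∅]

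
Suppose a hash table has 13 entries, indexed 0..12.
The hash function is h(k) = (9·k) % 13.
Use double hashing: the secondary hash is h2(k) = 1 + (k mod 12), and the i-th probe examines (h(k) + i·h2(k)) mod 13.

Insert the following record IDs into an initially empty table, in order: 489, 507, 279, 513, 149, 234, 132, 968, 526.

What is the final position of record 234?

1

489: h=7 => slot 7
507: h=0 => slot 0
279: h=2 => slot 2
513: h=2, h2=10, probe 2,12 => slot 12
149: h=2, h2=6, probe 2,8 => slot 8
234: h=0, h2=7, probe 0,7,1 => slot 1
132: h=5 => slot 5
968: h=2, h2=9, probe 2,11 => slot 11
526: h=2, h2=11, probe 2,0,11,9 => slot 9
Table: [507, 234, 279, -, -, 132, -, 489, 149, 526, -, 968, 513]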